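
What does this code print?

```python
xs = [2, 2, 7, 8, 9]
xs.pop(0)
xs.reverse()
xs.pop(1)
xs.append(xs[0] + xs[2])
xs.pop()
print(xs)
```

[9, 7, 2]

pop(0) removes 2 → [2, 7, 8, 9]
reverse → [9, 8, 7, 2]
pop(1) removes 8 → [9, 7, 2]
append xs[0]+xs[2] = 9+2 = 11 → [9, 7, 2, 11]
pop() removes 11 → [9, 7, 2]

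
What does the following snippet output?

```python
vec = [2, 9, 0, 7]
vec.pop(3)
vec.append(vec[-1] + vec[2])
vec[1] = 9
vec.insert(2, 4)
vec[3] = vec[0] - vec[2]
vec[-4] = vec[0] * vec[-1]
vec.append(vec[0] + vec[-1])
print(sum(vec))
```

6

pop(3) removes 7 → [2, 9, 0]
append vec[-1]+vec[2] = 0+0 = 0 → [2, 9, 0, 0]
vec[1] = 9 → [2, 9, 0, 0]
insert 4 at 2 → [2, 9, 4, 0, 0]
vec[3] = vec[0]-vec[2] = 2-4 = -2 → [2, 9, 4, -2, 0]
vec[-4] = vec[0]*vec[-1] = 2*0 = 0 → [2, 0, 4, -2, 0]
append vec[0]+vec[-1] = 2+0 = 2 → [2, 0, 4, -2, 0, 2]
sum = 6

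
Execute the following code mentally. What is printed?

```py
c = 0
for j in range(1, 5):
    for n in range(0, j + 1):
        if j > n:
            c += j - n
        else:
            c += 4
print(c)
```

j=1,n=0: 1>0, c = 0+1 = 1
j=1,n=1: not 1>1, c = 1+4 = 5
j=2,n=0: 2>0, c = 5+2 = 7
j=2,n=1: 2>1, c = 7+1 = 8
j=2,n=2: not 2>2, c = 8+4 = 12
j=3,n=0: 3>0, c = 12+3 = 15
j=3,n=1: 3>1, c = 15+2 = 17
j=3,n=2: 3>2, c = 17+1 = 18
j=3,n=3: not 3>3, c = 18+4 = 22
j=4,n=0: 4>0, c = 22+4 = 26
j=4,n=1: 4>1, c = 26+3 = 29
j=4,n=2: 4>2, c = 29+2 = 31
j=4,n=3: 4>3, c = 31+1 = 32
j=4,n=4: not 4>4, c = 32+4 = 36

36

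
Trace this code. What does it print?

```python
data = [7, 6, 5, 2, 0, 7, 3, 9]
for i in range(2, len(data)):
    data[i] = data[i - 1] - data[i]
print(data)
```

[7, 6, 1, -1, -1, -8, -11, -20]

i=2: data[2] = 6-5 = 1 → [7, 6, 1, 2, 0, 7, 3, 9]
i=3: data[3] = 1-2 = -1 → [7, 6, 1, -1, 0, 7, 3, 9]
i=4: data[4] = (-1)-0 = -1 → [7, 6, 1, -1, -1, 7, 3, 9]
i=5: data[5] = (-1)-7 = -8 → [7, 6, 1, -1, -1, -8, 3, 9]
i=6: data[6] = (-8)-3 = -11 → [7, 6, 1, -1, -1, -8, -11, 9]
i=7: data[7] = (-11)-9 = -20 → [7, 6, 1, -1, -1, -8, -11, -20]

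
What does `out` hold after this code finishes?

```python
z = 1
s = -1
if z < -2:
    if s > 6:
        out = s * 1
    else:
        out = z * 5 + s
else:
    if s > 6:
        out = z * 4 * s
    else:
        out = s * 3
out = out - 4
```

z=1, s=-1
z < -2 is False; s > 6 is False
→ out = s * 3 = -3
out = (-3)-4 = -7

-7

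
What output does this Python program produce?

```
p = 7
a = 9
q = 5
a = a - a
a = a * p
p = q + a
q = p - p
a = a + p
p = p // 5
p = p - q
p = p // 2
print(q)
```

0

a = 9-9 = 0
a = 0*7 = 0
p = 5+0 = 5
q = 5-5 = 0
a = 0+5 = 5
p = 5//5 = 1
p = 1-0 = 1
p = 1//2 = 0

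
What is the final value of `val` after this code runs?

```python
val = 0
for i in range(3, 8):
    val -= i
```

i=3: val = 0-3 = -3
i=4: val = (-3)-4 = -7
i=5: val = (-7)-5 = -12
i=6: val = (-12)-6 = -18
i=7: val = (-18)-7 = -25

-25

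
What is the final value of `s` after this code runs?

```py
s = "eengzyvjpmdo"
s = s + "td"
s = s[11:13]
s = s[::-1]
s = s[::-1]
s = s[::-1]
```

+ 'td' → 'eengzyvjpmdotd'
slice [11:13] → 'ot'
reverse → 'to'
reverse → 'ot'
reverse → 'to'

'to'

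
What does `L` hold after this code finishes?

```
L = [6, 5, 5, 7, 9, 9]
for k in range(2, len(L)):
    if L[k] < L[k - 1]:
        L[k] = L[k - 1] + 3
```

k=2: 5>=5, unchanged → [6, 5, 5, 7, 9, 9]
k=3: 7>=5, unchanged → [6, 5, 5, 7, 9, 9]
k=4: 9>=7, unchanged → [6, 5, 5, 7, 9, 9]
k=5: 9>=9, unchanged → [6, 5, 5, 7, 9, 9]

[6, 5, 5, 7, 9, 9]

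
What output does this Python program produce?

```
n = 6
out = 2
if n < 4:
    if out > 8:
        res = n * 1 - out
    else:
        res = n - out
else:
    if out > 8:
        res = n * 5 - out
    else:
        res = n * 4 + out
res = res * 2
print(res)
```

52

n=6, out=2
n < 4 is False; out > 8 is False
→ res = n * 4 + out = 26
res = 26*2 = 52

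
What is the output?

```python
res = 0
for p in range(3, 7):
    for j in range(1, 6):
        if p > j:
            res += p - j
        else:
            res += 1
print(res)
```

40

p=3,j=1: 3>1, res = 0+2 = 2
p=3,j=2: 3>2, res = 2+1 = 3
p=3,j=3: not 3>3, res = 3+1 = 4
p=3,j=4: not 3>4, res = 4+1 = 5
p=3,j=5: not 3>5, res = 5+1 = 6
p=4,j=1: 4>1, res = 6+3 = 9
p=4,j=2: 4>2, res = 9+2 = 11
p=4,j=3: 4>3, res = 11+1 = 12
p=4,j=4: not 4>4, res = 12+1 = 13
p=4,j=5: not 4>5, res = 13+1 = 14
p=5,j=1: 5>1, res = 14+4 = 18
p=5,j=2: 5>2, res = 18+3 = 21
p=5,j=3: 5>3, res = 21+2 = 23
p=5,j=4: 5>4, res = 23+1 = 24
p=5,j=5: not 5>5, res = 24+1 = 25
p=6,j=1: 6>1, res = 25+5 = 30
p=6,j=2: 6>2, res = 30+4 = 34
p=6,j=3: 6>3, res = 34+3 = 37
p=6,j=4: 6>4, res = 37+2 = 39
p=6,j=5: 6>5, res = 39+1 = 40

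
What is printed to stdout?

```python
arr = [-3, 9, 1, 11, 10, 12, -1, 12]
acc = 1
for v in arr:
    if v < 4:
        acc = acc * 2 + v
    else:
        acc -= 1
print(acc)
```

-14

v=-3: <4, acc = 1*2+(-3) = -1
v=9: not <4, acc = (-1)-1 = -2
v=1: <4, acc = (-2)*2+1 = -3
v=11: not <4, acc = (-3)-1 = -4
v=10: not <4, acc = (-4)-1 = -5
v=12: not <4, acc = (-5)-1 = -6
v=-1: <4, acc = (-6)*2+(-1) = -13
v=12: not <4, acc = (-13)-1 = -14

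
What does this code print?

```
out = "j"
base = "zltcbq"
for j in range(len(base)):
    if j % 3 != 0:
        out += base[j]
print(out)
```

j=0: skip
j=1: add 'l' → 'jl'
j=2: add 't' → 'jlt'
j=3: skip
j=4: add 'b' → 'jltb'
j=5: add 'q' → 'jltbq'

jltbq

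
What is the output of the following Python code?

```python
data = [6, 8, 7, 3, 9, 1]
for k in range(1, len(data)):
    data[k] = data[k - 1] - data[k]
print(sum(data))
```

-60

k=1: data[1] = 6-8 = -2 → [6, -2, 7, 3, 9, 1]
k=2: data[2] = (-2)-7 = -9 → [6, -2, -9, 3, 9, 1]
k=3: data[3] = (-9)-3 = -12 → [6, -2, -9, -12, 9, 1]
k=4: data[4] = (-12)-9 = -21 → [6, -2, -9, -12, -21, 1]
k=5: data[5] = (-21)-1 = -22 → [6, -2, -9, -12, -21, -22]
sum = -60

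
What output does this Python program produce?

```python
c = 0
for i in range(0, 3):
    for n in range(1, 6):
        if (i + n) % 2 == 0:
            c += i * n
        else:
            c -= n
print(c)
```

i=0,n=1: odd sum, c = 0-1 = -1
i=0,n=2: even sum, c = (-1)+0 = -1
i=0,n=3: odd sum, c = (-1)-3 = -4
i=0,n=4: even sum, c = (-4)+0 = -4
i=0,n=5: odd sum, c = (-4)-5 = -9
i=1,n=1: even sum, c = (-9)+1 = -8
i=1,n=2: odd sum, c = (-8)-2 = -10
i=1,n=3: even sum, c = (-10)+3 = -7
i=1,n=4: odd sum, c = (-7)-4 = -11
i=1,n=5: even sum, c = (-11)+5 = -6
i=2,n=1: odd sum, c = (-6)-1 = -7
i=2,n=2: even sum, c = (-7)+4 = -3
i=2,n=3: odd sum, c = (-3)-3 = -6
i=2,n=4: even sum, c = (-6)+8 = 2
i=2,n=5: odd sum, c = 2-5 = -3

-3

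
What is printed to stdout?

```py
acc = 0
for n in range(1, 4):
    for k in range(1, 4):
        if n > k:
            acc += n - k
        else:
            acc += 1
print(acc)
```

10

n=1,k=1: not 1>1, acc = 0+1 = 1
n=1,k=2: not 1>2, acc = 1+1 = 2
n=1,k=3: not 1>3, acc = 2+1 = 3
n=2,k=1: 2>1, acc = 3+1 = 4
n=2,k=2: not 2>2, acc = 4+1 = 5
n=2,k=3: not 2>3, acc = 5+1 = 6
n=3,k=1: 3>1, acc = 6+2 = 8
n=3,k=2: 3>2, acc = 8+1 = 9
n=3,k=3: not 3>3, acc = 9+1 = 10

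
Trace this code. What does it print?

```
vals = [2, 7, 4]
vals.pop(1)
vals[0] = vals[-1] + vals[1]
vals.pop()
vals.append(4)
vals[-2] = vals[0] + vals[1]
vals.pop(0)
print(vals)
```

pop(1) removes 7 → [2, 4]
vals[0] = vals[-1]+vals[1] = 4+4 = 8 → [8, 4]
pop() removes 4 → [8]
append 4 → [8, 4]
vals[-2] = vals[0]+vals[1] = 8+4 = 12 → [12, 4]
pop(0) removes 12 → [4]

[4]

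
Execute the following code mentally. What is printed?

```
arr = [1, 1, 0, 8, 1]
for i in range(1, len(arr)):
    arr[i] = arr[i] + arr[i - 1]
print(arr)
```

[1, 2, 2, 10, 11]

i=1: arr[1] = 1+1 = 2 → [1, 2, 0, 8, 1]
i=2: arr[2] = 0+2 = 2 → [1, 2, 2, 8, 1]
i=3: arr[3] = 8+2 = 10 → [1, 2, 2, 10, 1]
i=4: arr[4] = 1+10 = 11 → [1, 2, 2, 10, 11]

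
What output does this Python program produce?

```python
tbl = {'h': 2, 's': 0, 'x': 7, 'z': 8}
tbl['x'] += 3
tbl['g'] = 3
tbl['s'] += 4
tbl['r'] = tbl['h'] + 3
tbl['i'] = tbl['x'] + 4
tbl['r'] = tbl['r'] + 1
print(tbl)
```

tbl['x'] = 7+3 = 10 → {'h': 2, 's': 0, 'x': 10, 'z': 8}
tbl['g'] = 3 → {'h': 2, 's': 0, 'x': 10, 'z': 8, 'g': 3}
tbl['s'] = 0+4 = 4 → {'h': 2, 's': 4, 'x': 10, 'z': 8, 'g': 3}
tbl['r'] = tbl['h']+3 = 5 → {'h': 2, 's': 4, 'x': 10, 'z': 8, 'g': 3, 'r': 5}
tbl['i'] = tbl['x']+4 = 14 → {'h': 2, 's': 4, 'x': 10, 'z': 8, 'g': 3, 'r': 5, 'i': 14}
tbl['r'] = tbl['r']+1 = 6 → {'h': 2, 's': 4, 'x': 10, 'z': 8, 'g': 3, 'r': 6, 'i': 14}

{'h': 2, 's': 4, 'x': 10, 'z': 8, 'g': 3, 'r': 6, 'i': 14}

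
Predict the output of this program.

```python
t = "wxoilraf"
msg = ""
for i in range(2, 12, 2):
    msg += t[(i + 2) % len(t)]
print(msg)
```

i=2: add t[4]='l' → 'l'
i=4: add t[6]='a' → 'la'
i=6: add t[0]='w' → 'law'
i=8: add t[2]='o' → 'lawo'
i=10: add t[4]='l' → 'lawol'

lawol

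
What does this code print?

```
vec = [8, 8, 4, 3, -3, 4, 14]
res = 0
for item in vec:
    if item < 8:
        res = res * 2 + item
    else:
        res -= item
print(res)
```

item=8: not <8, res = 0-8 = -8
item=8: not <8, res = (-8)-8 = -16
item=4: <8, res = (-16)*2+4 = -28
item=3: <8, res = (-28)*2+3 = -53
item=-3: <8, res = (-53)*2+(-3) = -109
item=4: <8, res = (-109)*2+4 = -214
item=14: not <8, res = (-214)-14 = -228

-228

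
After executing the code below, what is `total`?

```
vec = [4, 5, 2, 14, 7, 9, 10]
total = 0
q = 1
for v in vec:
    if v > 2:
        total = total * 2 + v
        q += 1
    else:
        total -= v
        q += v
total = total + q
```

v=4: >2, total = 0*2+4 = 4; q=2
v=5: >2, total = 4*2+5 = 13; q=3
v=2: not >2, total = 13-2 = 11; q=5
v=14: >2, total = 11*2+14 = 36; q=6
v=7: >2, total = 36*2+7 = 79; q=7
v=9: >2, total = 79*2+9 = 167; q=8
v=10: >2, total = 167*2+10 = 344; q=9
total+q = 344+9 = 353

353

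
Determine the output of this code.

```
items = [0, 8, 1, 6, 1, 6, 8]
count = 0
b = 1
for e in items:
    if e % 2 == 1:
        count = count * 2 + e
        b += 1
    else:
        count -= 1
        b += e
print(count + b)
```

22

e=0: not odd, count = 0-1 = -1; b=1
e=8: not odd, count = (-1)-1 = -2; b=9
e=1: odd, count = (-2)*2+1 = -3; b=10
e=6: not odd, count = (-3)-1 = -4; b=16
e=1: odd, count = (-4)*2+1 = -7; b=17
e=6: not odd, count = (-7)-1 = -8; b=23
e=8: not odd, count = (-8)-1 = -9; b=31
count+b = (-9)+31 = 22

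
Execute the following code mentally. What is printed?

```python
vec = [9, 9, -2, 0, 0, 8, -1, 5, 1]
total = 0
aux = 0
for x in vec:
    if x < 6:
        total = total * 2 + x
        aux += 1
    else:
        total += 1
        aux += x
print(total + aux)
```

111

x=9: not <6, total = 0+1 = 1; aux=9
x=9: not <6, total = 1+1 = 2; aux=18
x=-2: <6, total = 2*2+(-2) = 2; aux=19
x=0: <6, total = 2*2+0 = 4; aux=20
x=0: <6, total = 4*2+0 = 8; aux=21
x=8: not <6, total = 8+1 = 9; aux=29
x=-1: <6, total = 9*2+(-1) = 17; aux=30
x=5: <6, total = 17*2+5 = 39; aux=31
x=1: <6, total = 39*2+1 = 79; aux=32
total+aux = 79+32 = 111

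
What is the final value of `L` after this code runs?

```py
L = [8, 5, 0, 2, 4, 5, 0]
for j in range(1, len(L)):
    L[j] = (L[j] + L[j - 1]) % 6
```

j=1: L[1] = (5+8)%6 = 1 → [8, 1, 0, 2, 4, 5, 0]
j=2: L[2] = (0+1)%6 = 1 → [8, 1, 1, 2, 4, 5, 0]
j=3: L[3] = (2+1)%6 = 3 → [8, 1, 1, 3, 4, 5, 0]
j=4: L[4] = (4+3)%6 = 1 → [8, 1, 1, 3, 1, 5, 0]
j=5: L[5] = (5+1)%6 = 0 → [8, 1, 1, 3, 1, 0, 0]
j=6: L[6] = (0+0)%6 = 0 → [8, 1, 1, 3, 1, 0, 0]

[8, 1, 1, 3, 1, 0, 0]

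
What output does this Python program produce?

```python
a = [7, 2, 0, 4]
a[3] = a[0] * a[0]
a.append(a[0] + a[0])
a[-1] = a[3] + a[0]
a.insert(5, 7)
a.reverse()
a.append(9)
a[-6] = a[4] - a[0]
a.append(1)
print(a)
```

[7, -5, 49, 0, 2, 7, 9, 1]

a[3] = a[0]*a[0] = 7*7 = 49 → [7, 2, 0, 49]
append a[0]+a[0] = 7+7 = 14 → [7, 2, 0, 49, 14]
a[-1] = a[3]+a[0] = 49+7 = 56 → [7, 2, 0, 49, 56]
insert 7 at 5 → [7, 2, 0, 49, 56, 7]
reverse → [7, 56, 49, 0, 2, 7]
append 9 → [7, 56, 49, 0, 2, 7, 9]
a[-6] = a[4]-a[0] = 2-7 = -5 → [7, -5, 49, 0, 2, 7, 9]
append 1 → [7, -5, 49, 0, 2, 7, 9, 1]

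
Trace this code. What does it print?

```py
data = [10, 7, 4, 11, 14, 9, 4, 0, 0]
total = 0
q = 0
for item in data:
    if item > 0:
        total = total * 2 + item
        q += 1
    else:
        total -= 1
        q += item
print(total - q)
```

item=10: >0, total = 0*2+10 = 10; q=1
item=7: >0, total = 10*2+7 = 27; q=2
item=4: >0, total = 27*2+4 = 58; q=3
item=11: >0, total = 58*2+11 = 127; q=4
item=14: >0, total = 127*2+14 = 268; q=5
item=9: >0, total = 268*2+9 = 545; q=6
item=4: >0, total = 545*2+4 = 1094; q=7
item=0: not >0, total = 1094-1 = 1093; q=7
item=0: not >0, total = 1093-1 = 1092; q=7
total-q = 1092-7 = 1085

1085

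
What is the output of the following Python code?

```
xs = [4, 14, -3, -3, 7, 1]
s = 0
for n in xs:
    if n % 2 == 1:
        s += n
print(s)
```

2

n=4: not odd
n=14: not odd
n=-3: odd, s = 0+(-3) = -3
n=-3: odd, s = (-3)+(-3) = -6
n=7: odd, s = (-6)+7 = 1
n=1: odd, s = 1+1 = 2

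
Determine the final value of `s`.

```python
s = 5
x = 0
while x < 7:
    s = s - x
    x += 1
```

x=0: s = 5-0 = 5
x=1: s = 5-1 = 4
x=2: s = 4-2 = 2
x=3: s = 2-3 = -1
x=4: s = (-1)-4 = -5
x=5: s = (-5)-5 = -10
x=6: s = (-10)-6 = -16

-16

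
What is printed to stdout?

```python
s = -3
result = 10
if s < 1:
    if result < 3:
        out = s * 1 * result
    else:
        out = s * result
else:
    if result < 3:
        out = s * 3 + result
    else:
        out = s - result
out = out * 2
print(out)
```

s=-3, result=10
s < 1 is True; result < 3 is False
→ out = s * result = -30
out = (-30)*2 = -60

-60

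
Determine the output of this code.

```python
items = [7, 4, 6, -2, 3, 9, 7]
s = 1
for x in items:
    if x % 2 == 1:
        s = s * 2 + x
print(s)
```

109

x=7: odd, s = 1*2+7 = 9
x=4: not odd
x=6: not odd
x=-2: not odd
x=3: odd, s = 9*2+3 = 21
x=9: odd, s = 21*2+9 = 51
x=7: odd, s = 51*2+7 = 109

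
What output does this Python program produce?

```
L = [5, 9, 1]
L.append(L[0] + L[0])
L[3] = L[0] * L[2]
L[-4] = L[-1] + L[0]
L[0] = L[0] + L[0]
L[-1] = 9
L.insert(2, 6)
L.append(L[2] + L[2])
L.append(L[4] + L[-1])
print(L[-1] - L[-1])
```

0

append L[0]+L[0] = 5+5 = 10 → [5, 9, 1, 10]
L[3] = L[0]*L[2] = 5*1 = 5 → [5, 9, 1, 5]
L[-4] = L[-1]+L[0] = 5+5 = 10 → [10, 9, 1, 5]
L[0] = L[0]+L[0] = 10+10 = 20 → [20, 9, 1, 5]
L[-1] = 9 → [20, 9, 1, 9]
insert 6 at 2 → [20, 9, 6, 1, 9]
append L[2]+L[2] = 6+6 = 12 → [20, 9, 6, 1, 9, 12]
append L[4]+L[-1] = 9+12 = 21 → [20, 9, 6, 1, 9, 12, 21]
L[-1]-L[-1] = 21-21 = 0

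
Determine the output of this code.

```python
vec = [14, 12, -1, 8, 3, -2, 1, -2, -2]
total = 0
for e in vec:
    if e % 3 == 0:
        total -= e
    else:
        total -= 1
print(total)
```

e=14: not %3==0, total = 0-1 = -1
e=12: %3==0, total = (-1)-12 = -13
e=-1: not %3==0, total = (-13)-1 = -14
e=8: not %3==0, total = (-14)-1 = -15
e=3: %3==0, total = (-15)-3 = -18
e=-2: not %3==0, total = (-18)-1 = -19
e=1: not %3==0, total = (-19)-1 = -20
e=-2: not %3==0, total = (-20)-1 = -21
e=-2: not %3==0, total = (-21)-1 = -22

-22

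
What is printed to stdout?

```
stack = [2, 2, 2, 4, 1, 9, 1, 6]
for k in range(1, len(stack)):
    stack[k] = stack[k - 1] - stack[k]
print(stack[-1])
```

k=1: stack[1] = 2-2 = 0 → [2, 0, 2, 4, 1, 9, 1, 6]
k=2: stack[2] = 0-2 = -2 → [2, 0, -2, 4, 1, 9, 1, 6]
k=3: stack[3] = (-2)-4 = -6 → [2, 0, -2, -6, 1, 9, 1, 6]
k=4: stack[4] = (-6)-1 = -7 → [2, 0, -2, -6, -7, 9, 1, 6]
k=5: stack[5] = (-7)-9 = -16 → [2, 0, -2, -6, -7, -16, 1, 6]
k=6: stack[6] = (-16)-1 = -17 → [2, 0, -2, -6, -7, -16, -17, 6]
k=7: stack[7] = (-17)-6 = -23 → [2, 0, -2, -6, -7, -16, -17, -23]

-23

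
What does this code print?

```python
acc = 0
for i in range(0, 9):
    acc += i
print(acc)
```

36

i=0: acc = 0+0 = 0
i=1: acc = 0+1 = 1
i=2: acc = 1+2 = 3
i=3: acc = 3+3 = 6
i=4: acc = 6+4 = 10
i=5: acc = 10+5 = 15
i=6: acc = 15+6 = 21
i=7: acc = 21+7 = 28
i=8: acc = 28+8 = 36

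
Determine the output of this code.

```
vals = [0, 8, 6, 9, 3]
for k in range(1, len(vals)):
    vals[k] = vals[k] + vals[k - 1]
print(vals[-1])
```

26

k=1: vals[1] = 8+0 = 8 → [0, 8, 6, 9, 3]
k=2: vals[2] = 6+8 = 14 → [0, 8, 14, 9, 3]
k=3: vals[3] = 9+14 = 23 → [0, 8, 14, 23, 3]
k=4: vals[4] = 3+23 = 26 → [0, 8, 14, 23, 26]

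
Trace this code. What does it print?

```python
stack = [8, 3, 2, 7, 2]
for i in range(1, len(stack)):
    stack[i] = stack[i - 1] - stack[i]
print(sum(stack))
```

i=1: stack[1] = 8-3 = 5 → [8, 5, 2, 7, 2]
i=2: stack[2] = 5-2 = 3 → [8, 5, 3, 7, 2]
i=3: stack[3] = 3-7 = -4 → [8, 5, 3, -4, 2]
i=4: stack[4] = (-4)-2 = -6 → [8, 5, 3, -4, -6]
sum = 6

6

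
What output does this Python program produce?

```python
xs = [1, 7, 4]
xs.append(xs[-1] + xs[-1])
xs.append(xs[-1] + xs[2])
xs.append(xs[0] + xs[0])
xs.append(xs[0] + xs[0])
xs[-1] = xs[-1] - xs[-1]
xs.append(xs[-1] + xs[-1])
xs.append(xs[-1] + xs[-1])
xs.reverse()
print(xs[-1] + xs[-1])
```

append xs[-1]+xs[-1] = 4+4 = 8 → [1, 7, 4, 8]
append xs[-1]+xs[2] = 8+4 = 12 → [1, 7, 4, 8, 12]
append xs[0]+xs[0] = 1+1 = 2 → [1, 7, 4, 8, 12, 2]
append xs[0]+xs[0] = 1+1 = 2 → [1, 7, 4, 8, 12, 2, 2]
xs[-1] = xs[-1]-xs[-1] = 2-2 = 0 → [1, 7, 4, 8, 12, 2, 0]
append xs[-1]+xs[-1] = 0+0 = 0 → [1, 7, 4, 8, 12, 2, 0, 0]
append xs[-1]+xs[-1] = 0+0 = 0 → [1, 7, 4, 8, 12, 2, 0, 0, 0]
reverse → [0, 0, 0, 2, 12, 8, 4, 7, 1]
xs[-1]+xs[-1] = 1+1 = 2

2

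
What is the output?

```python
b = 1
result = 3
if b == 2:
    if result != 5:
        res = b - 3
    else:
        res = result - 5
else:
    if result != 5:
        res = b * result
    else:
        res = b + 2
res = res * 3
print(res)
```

9

b=1, result=3
b == 2 is False; result != 5 is True
→ res = b * result = 3
res = 3*3 = 9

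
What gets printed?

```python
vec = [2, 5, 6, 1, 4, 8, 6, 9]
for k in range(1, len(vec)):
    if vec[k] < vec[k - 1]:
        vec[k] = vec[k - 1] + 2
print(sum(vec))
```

k=1: 5>=2, unchanged → [2, 5, 6, 1, 4, 8, 6, 9]
k=2: 6>=5, unchanged → [2, 5, 6, 1, 4, 8, 6, 9]
k=3: 1<6, vec[3] = 6+2 = 8 → [2, 5, 6, 8, 4, 8, 6, 9]
k=4: 4<8, vec[4] = 8+2 = 10 → [2, 5, 6, 8, 10, 8, 6, 9]
k=5: 8<10, vec[5] = 10+2 = 12 → [2, 5, 6, 8, 10, 12, 6, 9]
k=6: 6<12, vec[6] = 12+2 = 14 → [2, 5, 6, 8, 10, 12, 14, 9]
k=7: 9<14, vec[7] = 14+2 = 16 → [2, 5, 6, 8, 10, 12, 14, 16]
sum = 73

73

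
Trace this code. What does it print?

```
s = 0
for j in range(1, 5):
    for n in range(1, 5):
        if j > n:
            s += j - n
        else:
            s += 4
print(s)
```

50

j=1,n=1: not 1>1, s = 0+4 = 4
j=1,n=2: not 1>2, s = 4+4 = 8
j=1,n=3: not 1>3, s = 8+4 = 12
j=1,n=4: not 1>4, s = 12+4 = 16
j=2,n=1: 2>1, s = 16+1 = 17
j=2,n=2: not 2>2, s = 17+4 = 21
j=2,n=3: not 2>3, s = 21+4 = 25
j=2,n=4: not 2>4, s = 25+4 = 29
j=3,n=1: 3>1, s = 29+2 = 31
j=3,n=2: 3>2, s = 31+1 = 32
j=3,n=3: not 3>3, s = 32+4 = 36
j=3,n=4: not 3>4, s = 36+4 = 40
j=4,n=1: 4>1, s = 40+3 = 43
j=4,n=2: 4>2, s = 43+2 = 45
j=4,n=3: 4>3, s = 45+1 = 46
j=4,n=4: not 4>4, s = 46+4 = 50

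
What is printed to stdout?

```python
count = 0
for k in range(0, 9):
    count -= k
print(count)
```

k=0: count = 0-0 = 0
k=1: count = 0-1 = -1
k=2: count = (-1)-2 = -3
k=3: count = (-3)-3 = -6
k=4: count = (-6)-4 = -10
k=5: count = (-10)-5 = -15
k=6: count = (-15)-6 = -21
k=7: count = (-21)-7 = -28
k=8: count = (-28)-8 = -36

-36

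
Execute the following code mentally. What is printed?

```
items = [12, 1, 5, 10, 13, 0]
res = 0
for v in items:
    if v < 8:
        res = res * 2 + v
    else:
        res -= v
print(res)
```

v=12: not <8, res = 0-12 = -12
v=1: <8, res = (-12)*2+1 = -23
v=5: <8, res = (-23)*2+5 = -41
v=10: not <8, res = (-41)-10 = -51
v=13: not <8, res = (-51)-13 = -64
v=0: <8, res = (-64)*2+0 = -128

-128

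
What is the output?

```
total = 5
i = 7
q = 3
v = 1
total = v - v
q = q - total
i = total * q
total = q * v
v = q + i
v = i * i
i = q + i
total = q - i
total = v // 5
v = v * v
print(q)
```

3

total = 1-1 = 0
q = 3-0 = 3
i = 0*3 = 0
total = 3*1 = 3
v = 3+0 = 3
v = 0*0 = 0
i = 3+0 = 3
total = 3-3 = 0
total = 0//5 = 0
v = 0*0 = 0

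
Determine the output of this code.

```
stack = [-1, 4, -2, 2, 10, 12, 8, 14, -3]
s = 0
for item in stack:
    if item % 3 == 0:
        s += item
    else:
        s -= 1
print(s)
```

item=-1: not %3==0, s = 0-1 = -1
item=4: not %3==0, s = (-1)-1 = -2
item=-2: not %3==0, s = (-2)-1 = -3
item=2: not %3==0, s = (-3)-1 = -4
item=10: not %3==0, s = (-4)-1 = -5
item=12: %3==0, s = (-5)+12 = 7
item=8: not %3==0, s = 7-1 = 6
item=14: not %3==0, s = 6-1 = 5
item=-3: %3==0, s = 5+(-3) = 2

2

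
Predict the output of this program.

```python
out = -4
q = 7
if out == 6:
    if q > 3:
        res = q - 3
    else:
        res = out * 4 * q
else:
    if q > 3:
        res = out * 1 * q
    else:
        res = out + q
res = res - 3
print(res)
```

-31

out=-4, q=7
out == 6 is False; q > 3 is True
→ res = out * 1 * q = -28
res = (-28)-3 = -31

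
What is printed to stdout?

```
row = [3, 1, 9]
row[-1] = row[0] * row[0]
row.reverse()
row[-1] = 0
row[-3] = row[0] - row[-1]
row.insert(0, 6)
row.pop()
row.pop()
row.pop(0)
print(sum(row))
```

row[-1] = row[0]*row[0] = 3*3 = 9 → [3, 1, 9]
reverse → [9, 1, 3]
row[-1] = 0 → [9, 1, 0]
row[-3] = row[0]-row[-1] = 9-0 = 9 → [9, 1, 0]
insert 6 at 0 → [6, 9, 1, 0]
pop() removes 0 → [6, 9, 1]
pop() removes 1 → [6, 9]
pop(0) removes 6 → [9]
sum = 9

9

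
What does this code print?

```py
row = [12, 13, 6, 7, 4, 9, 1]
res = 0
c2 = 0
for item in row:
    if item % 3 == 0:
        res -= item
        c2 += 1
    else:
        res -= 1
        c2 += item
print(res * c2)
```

-868

item=12: %3==0, res = 0-12 = -12; c2=1
item=13: not %3==0, res = (-12)-1 = -13; c2=14
item=6: %3==0, res = (-13)-6 = -19; c2=15
item=7: not %3==0, res = (-19)-1 = -20; c2=22
item=4: not %3==0, res = (-20)-1 = -21; c2=26
item=9: %3==0, res = (-21)-9 = -30; c2=27
item=1: not %3==0, res = (-30)-1 = -31; c2=28
res*c2 = (-31)*28 = -868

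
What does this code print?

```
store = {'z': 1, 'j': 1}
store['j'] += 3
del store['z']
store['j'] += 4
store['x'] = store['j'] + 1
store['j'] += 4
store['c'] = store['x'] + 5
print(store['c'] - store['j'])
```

2

store['j'] = 1+3 = 4 → {'z': 1, 'j': 4}
del 'z' → {'j': 4}
store['j'] = 4+4 = 8 → {'j': 8}
store['x'] = store['j']+1 = 9 → {'j': 8, 'x': 9}
store['j'] = 8+4 = 12 → {'j': 12, 'x': 9}
store['c'] = store['x']+5 = 14 → {'j': 12, 'x': 9, 'c': 14}
store['c']-store['j'] = 14-12 = 2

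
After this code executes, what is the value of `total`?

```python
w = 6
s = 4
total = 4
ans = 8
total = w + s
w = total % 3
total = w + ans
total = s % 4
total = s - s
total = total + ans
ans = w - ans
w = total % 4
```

8

total = 6+4 = 10
w = 10%3 = 1
total = 1+8 = 9
total = 4%4 = 0
total = 4-4 = 0
total = 0+8 = 8
ans = 1-8 = -7
w = 8%4 = 0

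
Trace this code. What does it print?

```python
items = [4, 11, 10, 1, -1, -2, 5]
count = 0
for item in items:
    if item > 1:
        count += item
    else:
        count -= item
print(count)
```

32

item=4: >1, count = 0+4 = 4
item=11: >1, count = 4+11 = 15
item=10: >1, count = 15+10 = 25
item=1: not >1, count = 25-1 = 24
item=-1: not >1, count = 24-(-1) = 25
item=-2: not >1, count = 25-(-2) = 27
item=5: >1, count = 27+5 = 32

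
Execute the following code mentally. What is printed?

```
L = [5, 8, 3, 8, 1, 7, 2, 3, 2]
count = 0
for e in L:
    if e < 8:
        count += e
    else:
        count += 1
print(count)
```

e=5: <8, count = 0+5 = 5
e=8: not <8, count = 5+1 = 6
e=3: <8, count = 6+3 = 9
e=8: not <8, count = 9+1 = 10
e=1: <8, count = 10+1 = 11
e=7: <8, count = 11+7 = 18
e=2: <8, count = 18+2 = 20
e=3: <8, count = 20+3 = 23
e=2: <8, count = 23+2 = 25

25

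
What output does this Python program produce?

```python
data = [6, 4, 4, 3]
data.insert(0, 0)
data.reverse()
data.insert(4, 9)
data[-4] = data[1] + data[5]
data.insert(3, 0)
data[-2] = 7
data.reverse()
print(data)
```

[0, 7, 6, 0, 4, 4, 3]

insert 0 at 0 → [0, 6, 4, 4, 3]
reverse → [3, 4, 4, 6, 0]
insert 9 at 4 → [3, 4, 4, 6, 9, 0]
data[-4] = data[1]+data[5] = 4+0 = 4 → [3, 4, 4, 6, 9, 0]
insert 0 at 3 → [3, 4, 4, 0, 6, 9, 0]
data[-2] = 7 → [3, 4, 4, 0, 6, 7, 0]
reverse → [0, 7, 6, 0, 4, 4, 3]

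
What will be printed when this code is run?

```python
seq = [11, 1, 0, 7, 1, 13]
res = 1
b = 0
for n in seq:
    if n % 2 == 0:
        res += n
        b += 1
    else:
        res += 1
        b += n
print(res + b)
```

40

n=11: not even, res = 1+1 = 2; b=11
n=1: not even, res = 2+1 = 3; b=12
n=0: even, res = 3+0 = 3; b=13
n=7: not even, res = 3+1 = 4; b=20
n=1: not even, res = 4+1 = 5; b=21
n=13: not even, res = 5+1 = 6; b=34
res+b = 6+34 = 40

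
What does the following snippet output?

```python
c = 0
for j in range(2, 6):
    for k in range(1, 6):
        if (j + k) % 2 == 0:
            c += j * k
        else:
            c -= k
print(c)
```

78

j=2,k=1: odd sum, c = 0-1 = -1
j=2,k=2: even sum, c = (-1)+4 = 3
j=2,k=3: odd sum, c = 3-3 = 0
j=2,k=4: even sum, c = 0+8 = 8
j=2,k=5: odd sum, c = 8-5 = 3
j=3,k=1: even sum, c = 3+3 = 6
j=3,k=2: odd sum, c = 6-2 = 4
j=3,k=3: even sum, c = 4+9 = 13
j=3,k=4: odd sum, c = 13-4 = 9
j=3,k=5: even sum, c = 9+15 = 24
j=4,k=1: odd sum, c = 24-1 = 23
j=4,k=2: even sum, c = 23+8 = 31
j=4,k=3: odd sum, c = 31-3 = 28
j=4,k=4: even sum, c = 28+16 = 44
j=4,k=5: odd sum, c = 44-5 = 39
j=5,k=1: even sum, c = 39+5 = 44
j=5,k=2: odd sum, c = 44-2 = 42
j=5,k=3: even sum, c = 42+15 = 57
j=5,k=4: odd sum, c = 57-4 = 53
j=5,k=5: even sum, c = 53+25 = 78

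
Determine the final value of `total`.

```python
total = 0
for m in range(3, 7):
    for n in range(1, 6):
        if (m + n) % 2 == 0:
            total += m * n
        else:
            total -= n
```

m=3,n=1: even sum, total = 0+3 = 3
m=3,n=2: odd sum, total = 3-2 = 1
m=3,n=3: even sum, total = 1+9 = 10
m=3,n=4: odd sum, total = 10-4 = 6
m=3,n=5: even sum, total = 6+15 = 21
m=4,n=1: odd sum, total = 21-1 = 20
m=4,n=2: even sum, total = 20+8 = 28
m=4,n=3: odd sum, total = 28-3 = 25
m=4,n=4: even sum, total = 25+16 = 41
m=4,n=5: odd sum, total = 41-5 = 36
m=5,n=1: even sum, total = 36+5 = 41
m=5,n=2: odd sum, total = 41-2 = 39
m=5,n=3: even sum, total = 39+15 = 54
m=5,n=4: odd sum, total = 54-4 = 50
m=5,n=5: even sum, total = 50+25 = 75
m=6,n=1: odd sum, total = 75-1 = 74
m=6,n=2: even sum, total = 74+12 = 86
m=6,n=3: odd sum, total = 86-3 = 83
m=6,n=4: even sum, total = 83+24 = 107
m=6,n=5: odd sum, total = 107-5 = 102

102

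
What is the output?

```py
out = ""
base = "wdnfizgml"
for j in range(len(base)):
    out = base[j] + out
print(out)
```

lmgzifndw

j=0: prepend 'w' → 'w'
j=1: prepend 'd' → 'dw'
j=2: prepend 'n' → 'ndw'
j=3: prepend 'f' → 'fndw'
j=4: prepend 'i' → 'ifndw'
j=5: prepend 'z' → 'zifndw'
j=6: prepend 'g' → 'gzifndw'
j=7: prepend 'm' → 'mgzifndw'
j=8: prepend 'l' → 'lmgzifndw'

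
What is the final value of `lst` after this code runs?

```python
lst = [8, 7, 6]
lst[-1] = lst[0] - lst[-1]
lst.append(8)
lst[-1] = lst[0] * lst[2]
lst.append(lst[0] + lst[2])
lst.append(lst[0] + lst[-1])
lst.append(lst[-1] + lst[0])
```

[8, 7, 2, 16, 10, 18, 26]

lst[-1] = lst[0]-lst[-1] = 8-6 = 2 → [8, 7, 2]
append 8 → [8, 7, 2, 8]
lst[-1] = lst[0]*lst[2] = 8*2 = 16 → [8, 7, 2, 16]
append lst[0]+lst[2] = 8+2 = 10 → [8, 7, 2, 16, 10]
append lst[0]+lst[-1] = 8+10 = 18 → [8, 7, 2, 16, 10, 18]
append lst[-1]+lst[0] = 18+8 = 26 → [8, 7, 2, 16, 10, 18, 26]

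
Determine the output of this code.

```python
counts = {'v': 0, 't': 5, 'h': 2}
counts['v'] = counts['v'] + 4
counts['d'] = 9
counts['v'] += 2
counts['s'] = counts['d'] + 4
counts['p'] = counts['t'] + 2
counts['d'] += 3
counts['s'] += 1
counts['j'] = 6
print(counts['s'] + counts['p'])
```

counts['v'] = counts['v']+4 = 4 → {'v': 4, 't': 5, 'h': 2}
counts['d'] = 9 → {'v': 4, 't': 5, 'h': 2, 'd': 9}
counts['v'] = 4+2 = 6 → {'v': 6, 't': 5, 'h': 2, 'd': 9}
counts['s'] = counts['d']+4 = 13 → {'v': 6, 't': 5, 'h': 2, 'd': 9, 's': 13}
counts['p'] = counts['t']+2 = 7 → {'v': 6, 't': 5, 'h': 2, 'd': 9, 's': 13, 'p': 7}
counts['d'] = 9+3 = 12 → {'v': 6, 't': 5, 'h': 2, 'd': 12, 's': 13, 'p': 7}
counts['s'] = 13+1 = 14 → {'v': 6, 't': 5, 'h': 2, 'd': 12, 's': 14, 'p': 7}
counts['j'] = 6 → {'v': 6, 't': 5, 'h': 2, 'd': 12, 's': 14, 'p': 7, 'j': 6}
counts['s']+counts['p'] = 14+7 = 21

21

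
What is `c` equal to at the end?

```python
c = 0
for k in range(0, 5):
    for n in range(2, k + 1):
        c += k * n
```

k=2,n=2: c = 0+4 = 4
k=3,n=2: c = 4+6 = 10
k=3,n=3: c = 10+9 = 19
k=4,n=2: c = 19+8 = 27
k=4,n=3: c = 27+12 = 39
k=4,n=4: c = 39+16 = 55

55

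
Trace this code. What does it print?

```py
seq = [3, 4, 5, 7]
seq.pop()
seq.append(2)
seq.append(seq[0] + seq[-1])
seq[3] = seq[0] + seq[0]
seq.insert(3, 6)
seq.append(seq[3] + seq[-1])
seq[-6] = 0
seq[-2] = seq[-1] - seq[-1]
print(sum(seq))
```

31

pop() removes 7 → [3, 4, 5]
append 2 → [3, 4, 5, 2]
append seq[0]+seq[-1] = 3+2 = 5 → [3, 4, 5, 2, 5]
seq[3] = seq[0]+seq[0] = 3+3 = 6 → [3, 4, 5, 6, 5]
insert 6 at 3 → [3, 4, 5, 6, 6, 5]
append seq[3]+seq[-1] = 6+5 = 11 → [3, 4, 5, 6, 6, 5, 11]
seq[-6] = 0 → [3, 0, 5, 6, 6, 5, 11]
seq[-2] = seq[-1]-seq[-1] = 11-11 = 0 → [3, 0, 5, 6, 6, 0, 11]
sum = 31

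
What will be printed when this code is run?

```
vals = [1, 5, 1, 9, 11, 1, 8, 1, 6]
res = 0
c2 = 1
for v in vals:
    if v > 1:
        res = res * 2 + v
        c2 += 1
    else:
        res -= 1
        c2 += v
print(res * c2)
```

1640

v=1: not >1, res = 0-1 = -1; c2=2
v=5: >1, res = (-1)*2+5 = 3; c2=3
v=1: not >1, res = 3-1 = 2; c2=4
v=9: >1, res = 2*2+9 = 13; c2=5
v=11: >1, res = 13*2+11 = 37; c2=6
v=1: not >1, res = 37-1 = 36; c2=7
v=8: >1, res = 36*2+8 = 80; c2=8
v=1: not >1, res = 80-1 = 79; c2=9
v=6: >1, res = 79*2+6 = 164; c2=10
res*c2 = 164*10 = 1640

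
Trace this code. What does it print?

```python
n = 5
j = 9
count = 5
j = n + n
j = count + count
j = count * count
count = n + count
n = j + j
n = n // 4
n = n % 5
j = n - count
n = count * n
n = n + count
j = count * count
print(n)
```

j = 5+5 = 10
j = 5+5 = 10
j = 5*5 = 25
count = 5+5 = 10
n = 25+25 = 50
n = 50//4 = 12
n = 12%5 = 2
j = 2-10 = -8
n = 10*2 = 20
n = 20+10 = 30
j = 10*10 = 100

30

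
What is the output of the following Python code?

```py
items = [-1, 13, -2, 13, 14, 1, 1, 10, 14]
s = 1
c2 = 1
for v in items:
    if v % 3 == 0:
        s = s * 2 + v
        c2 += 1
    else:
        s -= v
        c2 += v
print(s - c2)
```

-126

v=-1: not %3==0, s = 1-(-1) = 2; c2=0
v=13: not %3==0, s = 2-13 = -11; c2=13
v=-2: not %3==0, s = (-11)-(-2) = -9; c2=11
v=13: not %3==0, s = (-9)-13 = -22; c2=24
v=14: not %3==0, s = (-22)-14 = -36; c2=38
v=1: not %3==0, s = (-36)-1 = -37; c2=39
v=1: not %3==0, s = (-37)-1 = -38; c2=40
v=10: not %3==0, s = (-38)-10 = -48; c2=50
v=14: not %3==0, s = (-48)-14 = -62; c2=64
s-c2 = (-62)-64 = -126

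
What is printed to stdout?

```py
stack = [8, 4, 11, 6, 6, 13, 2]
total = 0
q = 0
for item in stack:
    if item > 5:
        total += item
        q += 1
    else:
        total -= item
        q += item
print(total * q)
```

418

item=8: >5, total = 0+8 = 8; q=1
item=4: not >5, total = 8-4 = 4; q=5
item=11: >5, total = 4+11 = 15; q=6
item=6: >5, total = 15+6 = 21; q=7
item=6: >5, total = 21+6 = 27; q=8
item=13: >5, total = 27+13 = 40; q=9
item=2: not >5, total = 40-2 = 38; q=11
total*q = 38*11 = 418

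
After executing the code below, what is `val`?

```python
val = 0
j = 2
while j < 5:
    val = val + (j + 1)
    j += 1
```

12

j=2: val = 0+3 = 3
j=3: val = 3+4 = 7
j=4: val = 7+5 = 12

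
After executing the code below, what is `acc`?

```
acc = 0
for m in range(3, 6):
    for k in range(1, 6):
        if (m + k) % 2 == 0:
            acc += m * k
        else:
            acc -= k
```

m=3,k=1: even sum, acc = 0+3 = 3
m=3,k=2: odd sum, acc = 3-2 = 1
m=3,k=3: even sum, acc = 1+9 = 10
m=3,k=4: odd sum, acc = 10-4 = 6
m=3,k=5: even sum, acc = 6+15 = 21
m=4,k=1: odd sum, acc = 21-1 = 20
m=4,k=2: even sum, acc = 20+8 = 28
m=4,k=3: odd sum, acc = 28-3 = 25
m=4,k=4: even sum, acc = 25+16 = 41
m=4,k=5: odd sum, acc = 41-5 = 36
m=5,k=1: even sum, acc = 36+5 = 41
m=5,k=2: odd sum, acc = 41-2 = 39
m=5,k=3: even sum, acc = 39+15 = 54
m=5,k=4: odd sum, acc = 54-4 = 50
m=5,k=5: even sum, acc = 50+25 = 75

75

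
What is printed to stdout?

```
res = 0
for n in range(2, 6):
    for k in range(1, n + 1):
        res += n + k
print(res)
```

88

n=2,k=1: res = 0+3 = 3
n=2,k=2: res = 3+4 = 7
n=3,k=1: res = 7+4 = 11
n=3,k=2: res = 11+5 = 16
n=3,k=3: res = 16+6 = 22
n=4,k=1: res = 22+5 = 27
n=4,k=2: res = 27+6 = 33
n=4,k=3: res = 33+7 = 40
n=4,k=4: res = 40+8 = 48
n=5,k=1: res = 48+6 = 54
n=5,k=2: res = 54+7 = 61
n=5,k=3: res = 61+8 = 69
n=5,k=4: res = 69+9 = 78
n=5,k=5: res = 78+10 = 88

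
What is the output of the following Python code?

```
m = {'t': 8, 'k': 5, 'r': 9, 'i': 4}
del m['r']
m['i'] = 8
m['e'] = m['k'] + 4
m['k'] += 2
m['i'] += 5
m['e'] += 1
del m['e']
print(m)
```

{'t': 8, 'k': 7, 'i': 13}

del 'r' → {'t': 8, 'k': 5, 'i': 4}
m['i'] = 8 → {'t': 8, 'k': 5, 'i': 8}
m['e'] = m['k']+4 = 9 → {'t': 8, 'k': 5, 'i': 8, 'e': 9}
m['k'] = 5+2 = 7 → {'t': 8, 'k': 7, 'i': 8, 'e': 9}
m['i'] = 8+5 = 13 → {'t': 8, 'k': 7, 'i': 13, 'e': 9}
m['e'] = 9+1 = 10 → {'t': 8, 'k': 7, 'i': 13, 'e': 10}
del 'e' → {'t': 8, 'k': 7, 'i': 13}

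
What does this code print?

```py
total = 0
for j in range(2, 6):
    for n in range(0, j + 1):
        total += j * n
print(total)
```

j=2,n=0: total = 0+0 = 0
j=2,n=1: total = 0+2 = 2
j=2,n=2: total = 2+4 = 6
j=3,n=0: total = 6+0 = 6
j=3,n=1: total = 6+3 = 9
j=3,n=2: total = 9+6 = 15
j=3,n=3: total = 15+9 = 24
j=4,n=0: total = 24+0 = 24
j=4,n=1: total = 24+4 = 28
j=4,n=2: total = 28+8 = 36
j=4,n=3: total = 36+12 = 48
j=4,n=4: total = 48+16 = 64
j=5,n=0: total = 64+0 = 64
j=5,n=1: total = 64+5 = 69
j=5,n=2: total = 69+10 = 79
j=5,n=3: total = 79+15 = 94
j=5,n=4: total = 94+20 = 114
j=5,n=5: total = 114+25 = 139

139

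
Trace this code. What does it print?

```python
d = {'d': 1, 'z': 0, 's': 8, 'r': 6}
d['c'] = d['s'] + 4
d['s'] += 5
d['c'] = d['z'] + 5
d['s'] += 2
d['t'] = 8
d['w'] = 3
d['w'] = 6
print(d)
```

d['c'] = d['s']+4 = 12 → {'d': 1, 'z': 0, 's': 8, 'r': 6, 'c': 12}
d['s'] = 8+5 = 13 → {'d': 1, 'z': 0, 's': 13, 'r': 6, 'c': 12}
d['c'] = d['z']+5 = 5 → {'d': 1, 'z': 0, 's': 13, 'r': 6, 'c': 5}
d['s'] = 13+2 = 15 → {'d': 1, 'z': 0, 's': 15, 'r': 6, 'c': 5}
d['t'] = 8 → {'d': 1, 'z': 0, 's': 15, 'r': 6, 'c': 5, 't': 8}
d['w'] = 3 → {'d': 1, 'z': 0, 's': 15, 'r': 6, 'c': 5, 't': 8, 'w': 3}
d['w'] = 6 → {'d': 1, 'z': 0, 's': 15, 'r': 6, 'c': 5, 't': 8, 'w': 6}

{'d': 1, 'z': 0, 's': 15, 'r': 6, 'c': 5, 't': 8, 'w': 6}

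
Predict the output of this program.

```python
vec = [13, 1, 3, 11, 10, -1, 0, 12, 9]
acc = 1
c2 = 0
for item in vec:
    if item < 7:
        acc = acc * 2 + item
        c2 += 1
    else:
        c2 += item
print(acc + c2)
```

item=13: not <7; c2=13
item=1: <7, acc = 1*2+1 = 3; c2=14
item=3: <7, acc = 3*2+3 = 9; c2=15
item=11: not <7; c2=26
item=10: not <7; c2=36
item=-1: <7, acc = 9*2+(-1) = 17; c2=37
item=0: <7, acc = 17*2+0 = 34; c2=38
item=12: not <7; c2=50
item=9: not <7; c2=59
acc+c2 = 34+59 = 93

93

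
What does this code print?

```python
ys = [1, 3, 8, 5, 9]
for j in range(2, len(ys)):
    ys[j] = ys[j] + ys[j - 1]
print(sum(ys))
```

j=2: ys[2] = 8+3 = 11 → [1, 3, 11, 5, 9]
j=3: ys[3] = 5+11 = 16 → [1, 3, 11, 16, 9]
j=4: ys[4] = 9+16 = 25 → [1, 3, 11, 16, 25]
sum = 56

56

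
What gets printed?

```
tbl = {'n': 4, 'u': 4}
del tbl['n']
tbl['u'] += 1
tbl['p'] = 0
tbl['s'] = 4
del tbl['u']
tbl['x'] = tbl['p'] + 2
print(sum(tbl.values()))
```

6

del 'n' → {'u': 4}
tbl['u'] = 4+1 = 5 → {'u': 5}
tbl['p'] = 0 → {'u': 5, 'p': 0}
tbl['s'] = 4 → {'u': 5, 'p': 0, 's': 4}
del 'u' → {'p': 0, 's': 4}
tbl['x'] = tbl['p']+2 = 2 → {'p': 0, 's': 4, 'x': 2}
sum of values = 6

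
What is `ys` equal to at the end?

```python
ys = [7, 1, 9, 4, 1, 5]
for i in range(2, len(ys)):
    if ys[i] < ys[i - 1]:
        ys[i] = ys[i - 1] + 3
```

i=2: 9>=1, unchanged → [7, 1, 9, 4, 1, 5]
i=3: 4<9, ys[3] = 9+3 = 12 → [7, 1, 9, 12, 1, 5]
i=4: 1<12, ys[4] = 12+3 = 15 → [7, 1, 9, 12, 15, 5]
i=5: 5<15, ys[5] = 15+3 = 18 → [7, 1, 9, 12, 15, 18]

[7, 1, 9, 12, 15, 18]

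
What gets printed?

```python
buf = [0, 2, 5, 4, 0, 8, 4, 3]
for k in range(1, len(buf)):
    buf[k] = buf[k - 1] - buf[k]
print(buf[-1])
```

-26

k=1: buf[1] = 0-2 = -2 → [0, -2, 5, 4, 0, 8, 4, 3]
k=2: buf[2] = (-2)-5 = -7 → [0, -2, -7, 4, 0, 8, 4, 3]
k=3: buf[3] = (-7)-4 = -11 → [0, -2, -7, -11, 0, 8, 4, 3]
k=4: buf[4] = (-11)-0 = -11 → [0, -2, -7, -11, -11, 8, 4, 3]
k=5: buf[5] = (-11)-8 = -19 → [0, -2, -7, -11, -11, -19, 4, 3]
k=6: buf[6] = (-19)-4 = -23 → [0, -2, -7, -11, -11, -19, -23, 3]
k=7: buf[7] = (-23)-3 = -26 → [0, -2, -7, -11, -11, -19, -23, -26]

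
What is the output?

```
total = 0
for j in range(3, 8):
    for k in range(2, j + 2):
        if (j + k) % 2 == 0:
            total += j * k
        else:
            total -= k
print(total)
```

j=3,k=2: odd sum, total = 0-2 = -2
j=3,k=3: even sum, total = (-2)+9 = 7
j=3,k=4: odd sum, total = 7-4 = 3
j=4,k=2: even sum, total = 3+8 = 11
j=4,k=3: odd sum, total = 11-3 = 8
j=4,k=4: even sum, total = 8+16 = 24
j=4,k=5: odd sum, total = 24-5 = 19
j=5,k=2: odd sum, total = 19-2 = 17
j=5,k=3: even sum, total = 17+15 = 32
j=5,k=4: odd sum, total = 32-4 = 28
j=5,k=5: even sum, total = 28+25 = 53
j=5,k=6: odd sum, total = 53-6 = 47
j=6,k=2: even sum, total = 47+12 = 59
j=6,k=3: odd sum, total = 59-3 = 56
j=6,k=4: even sum, total = 56+24 = 80
j=6,k=5: odd sum, total = 80-5 = 75
j=6,k=6: even sum, total = 75+36 = 111
j=6,k=7: odd sum, total = 111-7 = 104
j=7,k=2: odd sum, total = 104-2 = 102
j=7,k=3: even sum, total = 102+21 = 123
j=7,k=4: odd sum, total = 123-4 = 119
j=7,k=5: even sum, total = 119+35 = 154
j=7,k=6: odd sum, total = 154-6 = 148
j=7,k=7: even sum, total = 148+49 = 197
j=7,k=8: odd sum, total = 197-8 = 189

189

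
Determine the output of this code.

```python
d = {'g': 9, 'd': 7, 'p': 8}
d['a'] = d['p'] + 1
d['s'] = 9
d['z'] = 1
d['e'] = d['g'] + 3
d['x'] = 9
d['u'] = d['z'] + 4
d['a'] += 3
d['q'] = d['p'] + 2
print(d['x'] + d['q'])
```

d['a'] = d['p']+1 = 9 → {'g': 9, 'd': 7, 'p': 8, 'a': 9}
d['s'] = 9 → {'g': 9, 'd': 7, 'p': 8, 'a': 9, 's': 9}
d['z'] = 1 → {'g': 9, 'd': 7, 'p': 8, 'a': 9, 's': 9, 'z': 1}
d['e'] = d['g']+3 = 12 → {'g': 9, 'd': 7, 'p': 8, 'a': 9, 's': 9, 'z': 1, 'e': 12}
d['x'] = 9 → {'g': 9, 'd': 7, 'p': 8, 'a': 9, 's': 9, 'z': 1, 'e': 12, 'x': 9}
d['u'] = d['z']+4 = 5 → {'g': 9, 'd': 7, 'p': 8, 'a': 9, 's': 9, 'z': 1, 'e': 12, 'x': 9, 'u': 5}
d['a'] = 9+3 = 12 → {'g': 9, 'd': 7, 'p': 8, 'a': 12, 's': 9, 'z': 1, 'e': 12, 'x': 9, 'u': 5}
d['q'] = d['p']+2 = 10 → {'g': 9, 'd': 7, 'p': 8, 'a': 12, 's': 9, 'z': 1, 'e': 12, 'x': 9, 'u': 5, 'q': 10}
d['x']+d['q'] = 9+10 = 19

19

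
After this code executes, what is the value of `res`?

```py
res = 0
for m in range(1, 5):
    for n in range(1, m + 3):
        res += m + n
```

102

m=1,n=1: res = 0+2 = 2
m=1,n=2: res = 2+3 = 5
m=1,n=3: res = 5+4 = 9
m=2,n=1: res = 9+3 = 12
m=2,n=2: res = 12+4 = 16
m=2,n=3: res = 16+5 = 21
m=2,n=4: res = 21+6 = 27
m=3,n=1: res = 27+4 = 31
m=3,n=2: res = 31+5 = 36
m=3,n=3: res = 36+6 = 42
m=3,n=4: res = 42+7 = 49
m=3,n=5: res = 49+8 = 57
m=4,n=1: res = 57+5 = 62
m=4,n=2: res = 62+6 = 68
m=4,n=3: res = 68+7 = 75
m=4,n=4: res = 75+8 = 83
m=4,n=5: res = 83+9 = 92
m=4,n=6: res = 92+10 = 102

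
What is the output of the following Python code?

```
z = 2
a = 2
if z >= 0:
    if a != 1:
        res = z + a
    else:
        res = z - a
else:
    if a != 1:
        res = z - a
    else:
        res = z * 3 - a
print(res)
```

4

z=2, a=2
z >= 0 is True; a != 1 is True
→ res = z + a = 4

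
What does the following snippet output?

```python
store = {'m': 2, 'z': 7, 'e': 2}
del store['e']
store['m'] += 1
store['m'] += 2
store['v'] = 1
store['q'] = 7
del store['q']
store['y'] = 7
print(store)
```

{'m': 5, 'z': 7, 'v': 1, 'y': 7}

del 'e' → {'m': 2, 'z': 7}
store['m'] = 2+1 = 3 → {'m': 3, 'z': 7}
store['m'] = 3+2 = 5 → {'m': 5, 'z': 7}
store['v'] = 1 → {'m': 5, 'z': 7, 'v': 1}
store['q'] = 7 → {'m': 5, 'z': 7, 'v': 1, 'q': 7}
del 'q' → {'m': 5, 'z': 7, 'v': 1}
store['y'] = 7 → {'m': 5, 'z': 7, 'v': 1, 'y': 7}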